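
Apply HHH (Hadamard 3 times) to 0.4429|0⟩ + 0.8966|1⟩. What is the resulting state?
0.9472|0⟩ - 0.3208|1⟩

H² = I, so H^3 = H: a single Hadamard. With (a, b) = (0.4429, 0.8966), H gives ((a + b)/√2, (a − b)/√2) = (0.9472, -0.3208).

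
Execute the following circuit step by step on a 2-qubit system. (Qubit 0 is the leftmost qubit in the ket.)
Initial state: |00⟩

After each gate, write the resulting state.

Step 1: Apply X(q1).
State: |01⟩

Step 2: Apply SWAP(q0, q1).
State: |10⟩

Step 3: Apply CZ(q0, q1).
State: |10⟩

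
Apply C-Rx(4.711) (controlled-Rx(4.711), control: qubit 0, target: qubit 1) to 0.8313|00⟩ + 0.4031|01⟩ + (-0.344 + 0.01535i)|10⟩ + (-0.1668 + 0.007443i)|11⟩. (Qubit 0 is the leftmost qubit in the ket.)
0.8313|00⟩ + 0.4031|01⟩ + (0.2483 + 0.1072i)|10⟩ + (0.1287 + 0.2382i)|11⟩

C-Rx(4.711) leaves the control-|0⟩ kets |00⟩, |01⟩ unchanged and applies Rx(4.711) to qubit 1 on the control-|1⟩ pair (|10⟩, |11⟩).
Rx(4.711) = [[cos(θ/2), −i·sin(θ/2)], [−i·sin(θ/2), cos(θ/2)]]; θ = 4.711, cos(θ/2) ≈ -0.706616, sin(θ/2) ≈ 0.707598.
With a = amp(|10⟩) = (-0.344 + 0.01535i) and b = amp(|11⟩) = (-0.1668 + 0.007443i):
new amp(|10⟩) = (-0.706616)·a + (-0.707598i)·b = (0.2483 + 0.1072i)
new amp(|11⟩) = (-0.707598i)·a + (-0.706616)·b = (0.1287 + 0.2382i)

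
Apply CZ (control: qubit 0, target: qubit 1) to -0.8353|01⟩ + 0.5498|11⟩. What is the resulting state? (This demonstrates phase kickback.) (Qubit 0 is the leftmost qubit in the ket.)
-0.8353|01⟩ - 0.5498|11⟩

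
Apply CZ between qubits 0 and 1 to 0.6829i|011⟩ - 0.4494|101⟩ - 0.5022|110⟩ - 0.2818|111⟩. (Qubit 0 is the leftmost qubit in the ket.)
0.6829i|011⟩ - 0.4494|101⟩ + 0.5022|110⟩ + 0.2818|111⟩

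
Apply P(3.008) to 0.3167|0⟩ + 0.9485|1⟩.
0.3167|0⟩ + (-0.94 + 0.1263i)|1⟩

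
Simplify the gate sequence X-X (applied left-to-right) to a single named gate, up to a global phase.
I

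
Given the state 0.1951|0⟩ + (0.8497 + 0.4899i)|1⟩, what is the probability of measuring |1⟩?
0.962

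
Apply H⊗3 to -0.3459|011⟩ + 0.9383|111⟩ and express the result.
0.2094|000⟩ - 0.2094|001⟩ - 0.2094|010⟩ + 0.2094|011⟩ - 0.454|100⟩ + 0.454|101⟩ + 0.454|110⟩ - 0.454|111⟩

H⊗3 gives amp(|y⟩) = (1/2√2) Σ_x (−1)^(x·y) amp(|x⟩), where x·y is the number of positions in which both x and y have a 1.
|000⟩: (-0.3459 + 0.9383)/(2√2) = 0.2094
|001⟩: (0.3459 - 0.9383)/(2√2) = -0.2094
|010⟩: (0.3459 - 0.9383)/(2√2) = -0.2094
|011⟩: (-0.3459 + 0.9383)/(2√2) = 0.2094
|100⟩: (-0.3459 - 0.9383)/(2√2) = -0.454
|101⟩: (0.3459 + 0.9383)/(2√2) = 0.454
|110⟩: (0.3459 + 0.9383)/(2√2) = 0.454
|111⟩: (-0.3459 - 0.9383)/(2√2) = -0.454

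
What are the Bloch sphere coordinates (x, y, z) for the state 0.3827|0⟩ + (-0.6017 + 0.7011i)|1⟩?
(-0.4605, 0.5366, -0.7071)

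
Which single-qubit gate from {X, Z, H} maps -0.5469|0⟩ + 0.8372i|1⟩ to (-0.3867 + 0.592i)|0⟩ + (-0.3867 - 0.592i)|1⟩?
H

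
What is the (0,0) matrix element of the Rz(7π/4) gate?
(-0.9239 - 0.3827i)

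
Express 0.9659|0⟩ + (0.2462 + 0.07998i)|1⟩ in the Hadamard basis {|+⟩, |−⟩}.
(0.8571 + 0.05655i)|+⟩ + (0.5089 - 0.05655i)|−⟩

With |ψ⟩ = α|0⟩ + β|1⟩, the Hadamard-basis coefficients are ⟨+|ψ⟩ = (α + β)/√2 and ⟨−|ψ⟩ = (α − β)/√2.
Here α = 0.9659, β = (0.2462 + 0.07998i): (α + β)/√2 = (0.8571 + 0.05655i), (α − β)/√2 = (0.5089 - 0.05655i).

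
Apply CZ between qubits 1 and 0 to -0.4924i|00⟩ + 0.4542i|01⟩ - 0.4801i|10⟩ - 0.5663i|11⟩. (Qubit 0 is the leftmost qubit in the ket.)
-0.4924i|00⟩ + 0.4542i|01⟩ - 0.4801i|10⟩ + 0.5663i|11⟩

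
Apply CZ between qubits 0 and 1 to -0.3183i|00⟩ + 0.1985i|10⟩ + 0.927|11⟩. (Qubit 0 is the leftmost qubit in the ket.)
-0.3183i|00⟩ + 0.1985i|10⟩ - 0.927|11⟩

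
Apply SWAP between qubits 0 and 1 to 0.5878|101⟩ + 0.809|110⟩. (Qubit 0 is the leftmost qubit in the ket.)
0.5878|011⟩ + 0.809|110⟩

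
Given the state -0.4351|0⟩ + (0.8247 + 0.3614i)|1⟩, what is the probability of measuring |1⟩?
0.8107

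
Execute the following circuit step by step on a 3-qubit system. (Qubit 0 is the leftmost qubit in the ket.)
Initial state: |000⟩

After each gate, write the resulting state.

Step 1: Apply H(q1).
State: 1/√2|000⟩ + 1/√2|010⟩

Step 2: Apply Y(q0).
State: (1/√2)i|100⟩ + (1/√2)i|110⟩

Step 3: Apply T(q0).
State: (-1/2 + (1/2)i)|100⟩ + (-1/2 + (1/2)i)|110⟩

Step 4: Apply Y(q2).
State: (-1/2 - (1/2)i)|101⟩ + (-1/2 - (1/2)i)|111⟩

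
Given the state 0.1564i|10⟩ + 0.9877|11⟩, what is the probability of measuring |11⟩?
0.9756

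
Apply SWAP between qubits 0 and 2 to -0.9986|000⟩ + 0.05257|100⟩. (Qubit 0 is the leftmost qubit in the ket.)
-0.9986|000⟩ + 0.05257|001⟩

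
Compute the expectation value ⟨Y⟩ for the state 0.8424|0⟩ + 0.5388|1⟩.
0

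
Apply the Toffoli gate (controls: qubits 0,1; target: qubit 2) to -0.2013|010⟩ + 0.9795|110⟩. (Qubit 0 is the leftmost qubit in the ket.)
-0.2013|010⟩ + 0.9795|111⟩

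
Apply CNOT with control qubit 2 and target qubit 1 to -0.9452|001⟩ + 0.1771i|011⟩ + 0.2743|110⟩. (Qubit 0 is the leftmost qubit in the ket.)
0.1771i|001⟩ - 0.9452|011⟩ + 0.2743|110⟩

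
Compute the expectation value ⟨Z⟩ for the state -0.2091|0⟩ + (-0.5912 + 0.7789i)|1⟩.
-0.9125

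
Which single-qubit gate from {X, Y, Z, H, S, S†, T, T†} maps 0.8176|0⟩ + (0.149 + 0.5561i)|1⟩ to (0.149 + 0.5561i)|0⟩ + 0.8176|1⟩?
X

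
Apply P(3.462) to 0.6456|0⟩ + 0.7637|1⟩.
0.6456|0⟩ + (-0.7248 - 0.2405i)|1⟩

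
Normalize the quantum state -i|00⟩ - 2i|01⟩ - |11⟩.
-(1/√6)i|00⟩ - 0.8165i|01⟩ - 1/√6|11⟩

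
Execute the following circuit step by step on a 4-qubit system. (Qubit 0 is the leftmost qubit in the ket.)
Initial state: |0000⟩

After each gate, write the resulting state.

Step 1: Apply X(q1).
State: |0100⟩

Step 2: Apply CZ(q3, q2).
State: |0100⟩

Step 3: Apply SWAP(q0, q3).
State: |0100⟩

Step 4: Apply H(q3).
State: 1/√2|0100⟩ + 1/√2|0101⟩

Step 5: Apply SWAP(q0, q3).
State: 1/√2|0100⟩ + 1/√2|1100⟩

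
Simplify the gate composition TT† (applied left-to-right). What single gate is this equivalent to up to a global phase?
I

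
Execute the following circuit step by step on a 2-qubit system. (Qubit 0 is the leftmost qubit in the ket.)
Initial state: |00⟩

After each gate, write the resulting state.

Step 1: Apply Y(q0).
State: i|10⟩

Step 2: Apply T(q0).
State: (-1/√2 + (1/√2)i)|10⟩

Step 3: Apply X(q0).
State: (-1/√2 + (1/√2)i)|00⟩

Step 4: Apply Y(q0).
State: (-1/√2 - (1/√2)i)|10⟩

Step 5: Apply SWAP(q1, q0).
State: (-1/√2 - (1/√2)i)|01⟩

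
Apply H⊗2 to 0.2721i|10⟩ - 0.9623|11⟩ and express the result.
(-0.4812 + 0.1361i)|00⟩ + (0.4812 + 0.1361i)|01⟩ + (0.4812 - 0.1361i)|10⟩ + (-0.4812 - 0.1361i)|11⟩

H⊗2 gives amp(|y⟩) = (1/2) Σ_x (−1)^(x·y) amp(|x⟩), where x·y is the number of positions in which both x and y have a 1.
|00⟩: (0.2721i - 0.9623)/2 = (-0.4812 + 0.1361i)
|01⟩: (0.2721i + 0.9623)/2 = (0.4812 + 0.1361i)
|10⟩: (-0.2721i + 0.9623)/2 = (0.4812 - 0.1361i)
|11⟩: (-0.2721i - 0.9623)/2 = (-0.4812 - 0.1361i)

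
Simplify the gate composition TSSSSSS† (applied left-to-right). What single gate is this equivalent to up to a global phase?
T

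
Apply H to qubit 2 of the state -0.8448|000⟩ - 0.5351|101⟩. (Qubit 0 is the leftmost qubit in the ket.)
-0.5974|000⟩ - 0.5974|001⟩ - 0.3784|100⟩ + 0.3784|101⟩

H on qubit 2 mixes each pair of kets that differ only in qubit 2: amplitudes (a, b) of (|…0…⟩, |…1…⟩) become ((a + b)/√2, (a − b)/√2). Kets absent from the input have amplitude 0.
(|000⟩, |001⟩): (a, b) = (-0.8448, 0) → (-0.5974, -0.5974)
(|100⟩, |101⟩): (a, b) = (0, -0.5351) → (-0.3784, 0.3784)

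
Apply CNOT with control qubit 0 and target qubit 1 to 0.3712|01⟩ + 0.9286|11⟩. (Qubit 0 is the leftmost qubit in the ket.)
0.3712|01⟩ + 0.9286|10⟩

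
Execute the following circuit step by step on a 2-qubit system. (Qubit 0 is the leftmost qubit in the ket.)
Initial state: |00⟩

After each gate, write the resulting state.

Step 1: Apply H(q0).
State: 1/√2|00⟩ + 1/√2|10⟩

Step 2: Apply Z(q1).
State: 1/√2|00⟩ + 1/√2|10⟩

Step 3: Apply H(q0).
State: |00⟩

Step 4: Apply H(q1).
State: 1/√2|00⟩ + 1/√2|01⟩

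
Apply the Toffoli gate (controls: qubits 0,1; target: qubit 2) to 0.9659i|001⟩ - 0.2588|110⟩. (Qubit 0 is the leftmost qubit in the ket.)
0.9659i|001⟩ - 0.2588|111⟩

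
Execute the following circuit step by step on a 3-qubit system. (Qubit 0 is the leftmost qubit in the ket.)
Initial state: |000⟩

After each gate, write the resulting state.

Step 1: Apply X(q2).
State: |001⟩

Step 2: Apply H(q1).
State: 1/√2|001⟩ + 1/√2|011⟩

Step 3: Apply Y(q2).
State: -(1/√2)i|000⟩ - (1/√2)i|010⟩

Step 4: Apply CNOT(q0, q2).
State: -(1/√2)i|000⟩ - (1/√2)i|010⟩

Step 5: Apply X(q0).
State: -(1/√2)i|100⟩ - (1/√2)i|110⟩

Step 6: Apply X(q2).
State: -(1/√2)i|101⟩ - (1/√2)i|111⟩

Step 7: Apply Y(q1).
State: -1/√2|101⟩ + 1/√2|111⟩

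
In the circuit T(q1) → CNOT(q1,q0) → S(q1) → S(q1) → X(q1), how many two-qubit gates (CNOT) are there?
1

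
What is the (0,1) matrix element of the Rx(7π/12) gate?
-0.7934i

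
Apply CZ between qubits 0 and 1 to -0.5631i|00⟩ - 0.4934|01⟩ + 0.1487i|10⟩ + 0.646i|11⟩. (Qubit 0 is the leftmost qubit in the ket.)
-0.5631i|00⟩ - 0.4934|01⟩ + 0.1487i|10⟩ - 0.646i|11⟩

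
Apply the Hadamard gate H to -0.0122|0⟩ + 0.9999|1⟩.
0.6984|0⟩ - 0.7157|1⟩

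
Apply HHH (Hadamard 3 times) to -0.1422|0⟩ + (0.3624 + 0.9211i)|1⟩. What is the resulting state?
(0.1557 + 0.6513i)|0⟩ + (-0.3568 - 0.6513i)|1⟩

H² = I, so H^3 = H: a single Hadamard. With (a, b) = (-0.1422, (0.3624 + 0.9211i)), H gives ((a + b)/√2, (a − b)/√2) = ((0.1557 + 0.6513i), (-0.3568 - 0.6513i)).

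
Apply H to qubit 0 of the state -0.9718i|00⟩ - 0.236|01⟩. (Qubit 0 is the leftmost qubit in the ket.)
-0.6872i|00⟩ - 0.1669|01⟩ - 0.6872i|10⟩ - 0.1669|11⟩

H on qubit 0 mixes each pair of kets that differ only in qubit 0: amplitudes (a, b) of (|…0…⟩, |…1…⟩) become ((a + b)/√2, (a − b)/√2). Kets absent from the input have amplitude 0.
(|00⟩, |10⟩): (a, b) = (-0.9718i, 0) → (-0.6872i, -0.6872i)
(|01⟩, |11⟩): (a, b) = (-0.236, 0) → (-0.1669, -0.1669)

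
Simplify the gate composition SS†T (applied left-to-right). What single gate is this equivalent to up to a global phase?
T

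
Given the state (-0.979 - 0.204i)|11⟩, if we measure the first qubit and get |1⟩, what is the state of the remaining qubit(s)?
(-0.979 - 0.204i)|1⟩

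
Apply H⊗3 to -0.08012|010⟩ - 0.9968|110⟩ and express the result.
-0.3807|000⟩ - 0.3807|001⟩ + 0.3807|010⟩ + 0.3807|011⟩ + 0.3241|100⟩ + 0.3241|101⟩ - 0.3241|110⟩ - 0.3241|111⟩

H⊗3 gives amp(|y⟩) = (1/2√2) Σ_x (−1)^(x·y) amp(|x⟩), where x·y is the number of positions in which both x and y have a 1.
|000⟩: (-0.08012 - 0.9968)/(2√2) = -0.3807
|001⟩: (-0.08012 - 0.9968)/(2√2) = -0.3807
|010⟩: (0.08012 + 0.9968)/(2√2) = 0.3807
|011⟩: (0.08012 + 0.9968)/(2√2) = 0.3807
|100⟩: (-0.08012 + 0.9968)/(2√2) = 0.3241
|101⟩: (-0.08012 + 0.9968)/(2√2) = 0.3241
|110⟩: (0.08012 - 0.9968)/(2√2) = -0.3241
|111⟩: (0.08012 - 0.9968)/(2√2) = -0.3241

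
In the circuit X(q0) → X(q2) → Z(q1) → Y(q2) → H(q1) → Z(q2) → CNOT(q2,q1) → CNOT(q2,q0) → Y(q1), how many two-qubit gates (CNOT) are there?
2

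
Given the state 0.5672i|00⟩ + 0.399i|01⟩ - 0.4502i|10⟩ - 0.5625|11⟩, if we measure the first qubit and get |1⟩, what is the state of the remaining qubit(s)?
-0.6249i|0⟩ - 0.7807|1⟩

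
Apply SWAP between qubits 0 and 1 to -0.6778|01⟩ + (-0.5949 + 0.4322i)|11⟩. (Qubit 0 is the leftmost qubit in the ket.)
-0.6778|10⟩ + (-0.5949 + 0.4322i)|11⟩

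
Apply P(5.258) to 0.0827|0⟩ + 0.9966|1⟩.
0.0827|0⟩ + (0.5172 - 0.8519i)|1⟩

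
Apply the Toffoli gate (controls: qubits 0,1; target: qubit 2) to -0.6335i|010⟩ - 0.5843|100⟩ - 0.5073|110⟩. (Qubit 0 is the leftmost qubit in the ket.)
-0.6335i|010⟩ - 0.5843|100⟩ - 0.5073|111⟩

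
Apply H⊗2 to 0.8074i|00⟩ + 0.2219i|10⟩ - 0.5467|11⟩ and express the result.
(-0.2734 + 0.5147i)|00⟩ + (0.2734 + 0.5147i)|01⟩ + (0.2734 + 0.2928i)|10⟩ + (-0.2734 + 0.2928i)|11⟩

H⊗2 gives amp(|y⟩) = (1/2) Σ_x (−1)^(x·y) amp(|x⟩), where x·y is the number of positions in which both x and y have a 1.
|00⟩: (0.8074i + 0.2219i - 0.5467)/2 = (-0.2734 + 0.5147i)
|01⟩: (0.8074i + 0.2219i + 0.5467)/2 = (0.2734 + 0.5147i)
|10⟩: (0.8074i - 0.2219i + 0.5467)/2 = (0.2734 + 0.2928i)
|11⟩: (0.8074i - 0.2219i - 0.5467)/2 = (-0.2734 + 0.2928i)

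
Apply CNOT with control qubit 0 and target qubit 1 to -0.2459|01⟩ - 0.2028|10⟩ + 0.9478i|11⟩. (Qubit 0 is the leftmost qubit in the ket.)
-0.2459|01⟩ + 0.9478i|10⟩ - 0.2028|11⟩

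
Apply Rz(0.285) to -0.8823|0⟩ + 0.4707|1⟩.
(-0.8734 + 0.1253i)|0⟩ + (0.4659 + 0.06685i)|1⟩

Rz(0.285) = [[e^(−iθ/2), 0], [0, e^(iθ/2)]] with e^(±iθ/2) = cos(θ/2) ± i·sin(θ/2); θ = 0.285, cos(θ/2) ≈ 0.989864, sin(θ/2) ≈ 0.142018.
With a = amp(|0⟩) = -0.8823 and b = amp(|1⟩) = 0.4707:
new amp(|0⟩) = (0.989864 - 0.142018i)·a = (-0.8734 + 0.1253i)
new amp(|1⟩) = (0.989864 + 0.142018i)·b = (0.4659 + 0.06685i)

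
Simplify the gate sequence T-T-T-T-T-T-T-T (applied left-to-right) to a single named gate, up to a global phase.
I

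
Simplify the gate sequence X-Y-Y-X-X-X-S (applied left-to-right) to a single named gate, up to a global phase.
S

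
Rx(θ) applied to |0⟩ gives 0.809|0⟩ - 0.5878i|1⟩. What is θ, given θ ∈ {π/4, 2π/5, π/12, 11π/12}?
2π/5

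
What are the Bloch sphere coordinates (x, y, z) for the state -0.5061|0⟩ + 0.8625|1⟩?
(-0.873, 0, -0.4878)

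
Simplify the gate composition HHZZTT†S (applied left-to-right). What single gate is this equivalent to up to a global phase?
S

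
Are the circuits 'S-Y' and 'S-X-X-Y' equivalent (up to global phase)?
Yes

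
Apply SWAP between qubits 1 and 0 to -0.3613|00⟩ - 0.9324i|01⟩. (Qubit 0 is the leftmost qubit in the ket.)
-0.3613|00⟩ - 0.9324i|10⟩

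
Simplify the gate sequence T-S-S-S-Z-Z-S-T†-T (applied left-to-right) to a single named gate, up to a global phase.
T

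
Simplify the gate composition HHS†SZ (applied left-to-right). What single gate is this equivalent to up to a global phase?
Z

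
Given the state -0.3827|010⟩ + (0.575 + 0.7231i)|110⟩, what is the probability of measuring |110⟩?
0.8535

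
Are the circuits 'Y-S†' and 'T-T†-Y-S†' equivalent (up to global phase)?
Yes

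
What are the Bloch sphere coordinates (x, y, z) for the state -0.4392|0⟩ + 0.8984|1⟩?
(-0.7892, 0, -0.6142)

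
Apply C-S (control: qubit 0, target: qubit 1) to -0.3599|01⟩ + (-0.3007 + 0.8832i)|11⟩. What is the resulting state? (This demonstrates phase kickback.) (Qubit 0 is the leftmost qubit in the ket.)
-0.3599|01⟩ + (-0.8832 - 0.3007i)|11⟩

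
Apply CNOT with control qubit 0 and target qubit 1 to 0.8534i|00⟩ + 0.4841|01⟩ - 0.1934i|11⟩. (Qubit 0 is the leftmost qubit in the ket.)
0.8534i|00⟩ + 0.4841|01⟩ - 0.1934i|10⟩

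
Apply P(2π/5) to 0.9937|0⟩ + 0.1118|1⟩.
0.9937|0⟩ + (0.03455 + 0.1063i)|1⟩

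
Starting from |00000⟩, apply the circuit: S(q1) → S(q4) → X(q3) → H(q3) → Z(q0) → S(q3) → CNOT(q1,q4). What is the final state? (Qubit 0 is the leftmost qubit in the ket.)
1/√2|00000⟩ - (1/√2)i|00010⟩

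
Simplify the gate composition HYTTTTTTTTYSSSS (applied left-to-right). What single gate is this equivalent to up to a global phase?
H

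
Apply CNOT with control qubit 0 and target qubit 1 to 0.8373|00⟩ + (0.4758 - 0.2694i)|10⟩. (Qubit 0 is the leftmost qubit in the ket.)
0.8373|00⟩ + (0.4758 - 0.2694i)|11⟩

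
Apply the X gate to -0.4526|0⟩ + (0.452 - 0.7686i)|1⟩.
(0.452 - 0.7686i)|0⟩ - 0.4526|1⟩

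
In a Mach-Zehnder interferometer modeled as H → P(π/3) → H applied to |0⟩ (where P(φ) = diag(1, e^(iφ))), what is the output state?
(0.75 + 0.433i)|0⟩ + (0.25 - 0.433i)|1⟩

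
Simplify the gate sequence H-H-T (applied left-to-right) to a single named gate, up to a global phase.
T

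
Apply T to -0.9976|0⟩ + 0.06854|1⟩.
-0.9976|0⟩ + (0.04847 + 0.04847i)|1⟩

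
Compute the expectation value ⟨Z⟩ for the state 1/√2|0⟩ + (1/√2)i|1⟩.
0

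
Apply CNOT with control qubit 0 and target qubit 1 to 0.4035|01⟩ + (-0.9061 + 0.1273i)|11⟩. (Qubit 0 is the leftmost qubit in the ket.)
0.4035|01⟩ + (-0.9061 + 0.1273i)|10⟩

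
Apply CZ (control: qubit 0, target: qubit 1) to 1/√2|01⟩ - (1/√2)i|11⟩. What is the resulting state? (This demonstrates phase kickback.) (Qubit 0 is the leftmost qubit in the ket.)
1/√2|01⟩ + (1/√2)i|11⟩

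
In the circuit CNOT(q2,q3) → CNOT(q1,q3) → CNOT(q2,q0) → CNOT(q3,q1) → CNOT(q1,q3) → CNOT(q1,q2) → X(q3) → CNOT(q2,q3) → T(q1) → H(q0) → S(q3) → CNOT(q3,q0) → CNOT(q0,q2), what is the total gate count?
13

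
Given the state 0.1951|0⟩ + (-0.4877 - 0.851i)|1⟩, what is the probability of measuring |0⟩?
0.03806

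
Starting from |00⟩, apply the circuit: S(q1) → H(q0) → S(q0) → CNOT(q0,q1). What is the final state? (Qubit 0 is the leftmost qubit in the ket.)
1/√2|00⟩ + (1/√2)i|11⟩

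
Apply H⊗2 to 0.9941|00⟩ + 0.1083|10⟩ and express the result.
0.5512|00⟩ + 0.5512|01⟩ + 0.4429|10⟩ + 0.4429|11⟩

H⊗2 gives amp(|y⟩) = (1/2) Σ_x (−1)^(x·y) amp(|x⟩), where x·y is the number of positions in which both x and y have a 1.
|00⟩: (0.9941 + 0.1083)/2 = 0.5512
|01⟩: (0.9941 + 0.1083)/2 = 0.5512
|10⟩: (0.9941 - 0.1083)/2 = 0.4429
|11⟩: (0.9941 - 0.1083)/2 = 0.4429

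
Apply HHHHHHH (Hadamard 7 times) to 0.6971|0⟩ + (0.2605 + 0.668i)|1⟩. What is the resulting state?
(0.6771 + 0.4723i)|0⟩ + (0.3087 - 0.4723i)|1⟩

H² = I, so H^7 = H: a single Hadamard. With (a, b) = (0.6971, (0.2605 + 0.668i)), H gives ((a + b)/√2, (a − b)/√2) = ((0.6771 + 0.4723i), (0.3087 - 0.4723i)).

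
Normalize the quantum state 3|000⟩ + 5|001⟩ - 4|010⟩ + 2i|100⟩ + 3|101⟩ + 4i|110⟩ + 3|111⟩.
0.3198|000⟩ + 0.533|001⟩ - 0.4264|010⟩ + 0.2132i|100⟩ + 0.3198|101⟩ + 0.4264i|110⟩ + 0.3198|111⟩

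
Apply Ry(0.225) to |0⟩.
0.9937|0⟩ + 0.1123|1⟩

Ry(0.225) = [[cos(θ/2), −sin(θ/2)], [sin(θ/2), cos(θ/2)]]; θ = 0.225, cos(θ/2) ≈ 0.993679, sin(θ/2) ≈ 0.112263.
With a = amp(|0⟩) = 1 and b = amp(|1⟩) = 0:
new amp(|0⟩) = (0.993679)·a + (-0.112263)·b = 0.9937
new amp(|1⟩) = (0.112263)·a + (0.993679)·b = 0.1123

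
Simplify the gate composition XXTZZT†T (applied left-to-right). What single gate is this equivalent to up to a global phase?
T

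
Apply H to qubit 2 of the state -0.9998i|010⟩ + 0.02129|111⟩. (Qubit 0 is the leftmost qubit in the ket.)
-0.707i|010⟩ - 0.707i|011⟩ + 0.01505|110⟩ - 0.01505|111⟩

H on qubit 2 mixes each pair of kets that differ only in qubit 2: amplitudes (a, b) of (|…0…⟩, |…1…⟩) become ((a + b)/√2, (a − b)/√2). Kets absent from the input have amplitude 0.
(|010⟩, |011⟩): (a, b) = (-0.9998i, 0) → (-0.707i, -0.707i)
(|110⟩, |111⟩): (a, b) = (0, 0.02129) → (0.01505, -0.01505)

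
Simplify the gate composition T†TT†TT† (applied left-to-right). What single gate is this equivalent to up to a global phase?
T†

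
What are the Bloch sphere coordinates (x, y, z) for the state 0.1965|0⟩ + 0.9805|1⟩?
(0.3853, 0, -0.9228)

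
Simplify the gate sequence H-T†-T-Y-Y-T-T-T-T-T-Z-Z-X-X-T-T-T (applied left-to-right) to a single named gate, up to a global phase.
H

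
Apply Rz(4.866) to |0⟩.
(-0.7593 - 0.6508i)|0⟩

Rz(4.866) = [[e^(−iθ/2), 0], [0, e^(iθ/2)]] with e^(±iθ/2) = cos(θ/2) ± i·sin(θ/2); θ = 4.866, cos(θ/2) ≈ -0.759278, sin(θ/2) ≈ 0.650766.
With a = amp(|0⟩) = 1 and b = amp(|1⟩) = 0:
new amp(|0⟩) = (-0.759278 - 0.650766i)·a = (-0.7593 - 0.6508i)
new amp(|1⟩) = (-0.759278 + 0.650766i)·b = 0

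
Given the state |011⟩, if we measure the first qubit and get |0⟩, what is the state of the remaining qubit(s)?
|11⟩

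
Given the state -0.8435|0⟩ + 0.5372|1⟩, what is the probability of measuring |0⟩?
0.7115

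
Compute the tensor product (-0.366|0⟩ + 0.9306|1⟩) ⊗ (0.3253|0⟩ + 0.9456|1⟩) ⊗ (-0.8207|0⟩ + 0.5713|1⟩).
0.09771|000⟩ - 0.06802|001⟩ + 0.284|010⟩ - 0.1977|011⟩ - 0.2484|100⟩ + 0.1729|101⟩ - 0.7222|110⟩ + 0.5027|111⟩

amp(|b₁b₂…⟩) = product of the factor amplitudes for bits b₁, b₂, …; only kets whose every factor amplitude is nonzero survive.
|000⟩: (-0.366)(0.3253)(-0.8207) = 0.09771
|001⟩: (-0.366)(0.3253)(0.5713) = -0.06802
|010⟩: (-0.366)(0.9456)(-0.8207) = 0.284
|011⟩: (-0.366)(0.9456)(0.5713) = -0.1977
|100⟩: (0.9306)(0.3253)(-0.8207) = -0.2484
|101⟩: (0.9306)(0.3253)(0.5713) = 0.1729
|110⟩: (0.9306)(0.9456)(-0.8207) = -0.7222
|111⟩: (0.9306)(0.9456)(0.5713) = 0.5027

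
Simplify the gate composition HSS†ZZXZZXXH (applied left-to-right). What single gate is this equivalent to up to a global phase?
Z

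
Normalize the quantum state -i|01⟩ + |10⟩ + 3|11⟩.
-0.3015i|01⟩ + 0.3015|10⟩ + 0.9045|11⟩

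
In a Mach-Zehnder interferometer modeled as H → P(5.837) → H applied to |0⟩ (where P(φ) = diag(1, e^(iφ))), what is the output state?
(0.951 - 0.2158i)|0⟩ + (0.04895 + 0.2158i)|1⟩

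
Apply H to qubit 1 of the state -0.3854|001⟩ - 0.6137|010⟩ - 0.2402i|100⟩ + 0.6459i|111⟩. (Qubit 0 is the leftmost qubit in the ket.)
-0.434|000⟩ - 0.2725|001⟩ + 0.434|010⟩ - 0.2725|011⟩ - 0.1698i|100⟩ + 0.4567i|101⟩ - 0.1698i|110⟩ - 0.4567i|111⟩

H on qubit 1 mixes each pair of kets that differ only in qubit 1: amplitudes (a, b) of (|…0…⟩, |…1…⟩) become ((a + b)/√2, (a − b)/√2). Kets absent from the input have amplitude 0.
(|000⟩, |010⟩): (a, b) = (0, -0.6137) → (-0.434, 0.434)
(|001⟩, |011⟩): (a, b) = (-0.3854, 0) → (-0.2725, -0.2725)
(|100⟩, |110⟩): (a, b) = (-0.2402i, 0) → (-0.1698i, -0.1698i)
(|101⟩, |111⟩): (a, b) = (0, 0.6459i) → (0.4567i, -0.4567i)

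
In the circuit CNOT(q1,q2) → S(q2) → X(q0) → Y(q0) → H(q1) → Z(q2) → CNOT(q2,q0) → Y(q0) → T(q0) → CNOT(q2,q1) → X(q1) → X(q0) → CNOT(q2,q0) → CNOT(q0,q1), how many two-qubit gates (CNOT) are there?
5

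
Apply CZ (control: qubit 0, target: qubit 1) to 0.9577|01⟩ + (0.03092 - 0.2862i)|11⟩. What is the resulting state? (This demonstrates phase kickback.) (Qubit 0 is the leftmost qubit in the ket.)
0.9577|01⟩ + (-0.03092 + 0.2862i)|11⟩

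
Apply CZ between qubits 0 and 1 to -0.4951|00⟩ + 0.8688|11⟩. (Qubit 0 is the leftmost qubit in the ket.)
-0.4951|00⟩ - 0.8688|11⟩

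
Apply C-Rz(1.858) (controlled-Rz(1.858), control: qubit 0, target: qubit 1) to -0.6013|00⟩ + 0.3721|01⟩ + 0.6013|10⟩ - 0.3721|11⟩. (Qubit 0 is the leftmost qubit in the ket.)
-0.6013|00⟩ + 0.3721|01⟩ + (0.36 - 0.4817i)|10⟩ + (-0.2228 - 0.2981i)|11⟩

C-Rz(1.858) leaves the control-|0⟩ kets |00⟩, |01⟩ unchanged and applies Rz(1.858) to qubit 1 on the control-|1⟩ pair (|10⟩, |11⟩).
Rz(1.858) = [[e^(−iθ/2), 0], [0, e^(iθ/2)]] with e^(±iθ/2) = cos(θ/2) ± i·sin(θ/2); θ = 1.858, cos(θ/2) ≈ 0.598635, sin(θ/2) ≈ 0.801022.
With a = amp(|10⟩) = 0.6013 and b = amp(|11⟩) = -0.3721:
new amp(|10⟩) = (0.598635 - 0.801022i)·a = (0.36 - 0.4817i)
new amp(|11⟩) = (0.598635 + 0.801022i)·b = (-0.2228 - 0.2981i)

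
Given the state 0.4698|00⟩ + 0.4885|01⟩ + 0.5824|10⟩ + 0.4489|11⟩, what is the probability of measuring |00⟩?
0.2207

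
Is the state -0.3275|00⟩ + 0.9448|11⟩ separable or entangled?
Entangled

Writing the state as a|00⟩ + b|01⟩ + c|10⟩ + d|11⟩, it is a product state iff ad − bc = 0.
Here (a, b, c, d) = (-0.3275, 0, 0, 0.9448): ad − bc = (-0.3275)(0.9448) − (0)(0) = -0.3094 ≠ 0, so the state is entangled.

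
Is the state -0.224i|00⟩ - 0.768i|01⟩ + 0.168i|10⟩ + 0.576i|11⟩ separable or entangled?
Separable

Writing the state as a|00⟩ + b|01⟩ + c|10⟩ + d|11⟩, it is a product state iff ad − bc = 0.
Here (a, b, c, d) = (-0.224i, -0.768i, 0.168i, 0.576i): ad − bc = (-0.224i)(0.576i) − (-0.768i)(0.168i) = 0, so the state is separable.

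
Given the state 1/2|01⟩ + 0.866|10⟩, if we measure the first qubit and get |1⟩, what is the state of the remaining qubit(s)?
|0⟩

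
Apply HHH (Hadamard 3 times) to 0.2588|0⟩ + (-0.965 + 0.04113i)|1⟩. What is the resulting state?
(-0.4994 + 0.02908i)|0⟩ + (0.8654 - 0.02908i)|1⟩

H² = I, so H^3 = H: a single Hadamard. With (a, b) = (0.2588, (-0.965 + 0.04113i)), H gives ((a + b)/√2, (a − b)/√2) = ((-0.4994 + 0.02908i), (0.8654 - 0.02908i)).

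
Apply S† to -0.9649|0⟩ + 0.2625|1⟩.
-0.9649|0⟩ - 0.2625i|1⟩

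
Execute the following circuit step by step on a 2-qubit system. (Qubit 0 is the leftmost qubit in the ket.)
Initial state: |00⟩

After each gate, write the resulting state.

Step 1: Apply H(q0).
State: 1/√2|00⟩ + 1/√2|10⟩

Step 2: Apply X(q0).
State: 1/√2|00⟩ + 1/√2|10⟩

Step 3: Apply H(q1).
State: 1/2|00⟩ + 1/2|01⟩ + 1/2|10⟩ + 1/2|11⟩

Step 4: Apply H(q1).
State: 1/√2|00⟩ + 1/√2|10⟩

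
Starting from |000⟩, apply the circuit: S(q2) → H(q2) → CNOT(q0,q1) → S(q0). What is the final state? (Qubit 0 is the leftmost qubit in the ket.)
1/√2|000⟩ + 1/√2|001⟩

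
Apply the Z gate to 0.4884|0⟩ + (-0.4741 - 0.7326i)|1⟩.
0.4884|0⟩ + (0.4741 + 0.7326i)|1⟩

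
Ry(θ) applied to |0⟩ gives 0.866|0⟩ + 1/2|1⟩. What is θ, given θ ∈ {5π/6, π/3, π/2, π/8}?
π/3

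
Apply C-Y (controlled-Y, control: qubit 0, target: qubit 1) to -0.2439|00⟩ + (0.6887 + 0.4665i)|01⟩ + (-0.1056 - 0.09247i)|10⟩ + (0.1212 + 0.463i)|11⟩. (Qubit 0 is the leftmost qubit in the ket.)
-0.2439|00⟩ + (0.6887 + 0.4665i)|01⟩ + (0.463 - 0.1212i)|10⟩ + (0.09247 - 0.1056i)|11⟩

C-Y leaves the control-|0⟩ kets |00⟩, |01⟩ unchanged and applies Y to qubit 1 on the control-|1⟩ pair (|10⟩, |11⟩).
Y = [[0, -i], [i, 0]].
With a = amp(|10⟩) = (-0.1056 - 0.09247i) and b = amp(|11⟩) = (0.1212 + 0.463i):
new amp(|10⟩) = (-i)·b = (0.463 - 0.1212i)
new amp(|11⟩) = (i)·a = (0.09247 - 0.1056i)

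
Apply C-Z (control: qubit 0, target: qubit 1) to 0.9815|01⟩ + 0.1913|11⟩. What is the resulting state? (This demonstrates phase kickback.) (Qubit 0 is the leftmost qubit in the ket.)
0.9815|01⟩ - 0.1913|11⟩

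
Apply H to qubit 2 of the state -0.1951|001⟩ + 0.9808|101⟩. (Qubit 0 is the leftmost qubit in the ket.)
-0.138|000⟩ + 0.138|001⟩ + 0.6935|100⟩ - 0.6935|101⟩

H on qubit 2 mixes each pair of kets that differ only in qubit 2: amplitudes (a, b) of (|…0…⟩, |…1…⟩) become ((a + b)/√2, (a − b)/√2). Kets absent from the input have amplitude 0.
(|000⟩, |001⟩): (a, b) = (0, -0.1951) → (-0.138, 0.138)
(|100⟩, |101⟩): (a, b) = (0, 0.9808) → (0.6935, -0.6935)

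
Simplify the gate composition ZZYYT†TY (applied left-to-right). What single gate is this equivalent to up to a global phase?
Y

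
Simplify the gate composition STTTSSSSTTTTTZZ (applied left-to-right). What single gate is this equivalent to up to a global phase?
S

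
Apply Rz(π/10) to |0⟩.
(0.9877 - 0.1564i)|0⟩

Rz(π/10) = [[e^(−iθ/2), 0], [0, e^(iθ/2)]] with e^(±iθ/2) = cos(θ/2) ± i·sin(θ/2); θ = π/10, cos(θ/2) ≈ 0.987688, sin(θ/2) ≈ 0.156434.
With a = amp(|0⟩) = 1 and b = amp(|1⟩) = 0:
new amp(|0⟩) = (0.987688 - 0.156434i)·a = (0.9877 - 0.1564i)
new amp(|1⟩) = (0.987688 + 0.156434i)·b = 0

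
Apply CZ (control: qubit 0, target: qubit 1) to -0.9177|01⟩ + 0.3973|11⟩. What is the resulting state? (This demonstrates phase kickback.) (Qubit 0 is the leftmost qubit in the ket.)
-0.9177|01⟩ - 0.3973|11⟩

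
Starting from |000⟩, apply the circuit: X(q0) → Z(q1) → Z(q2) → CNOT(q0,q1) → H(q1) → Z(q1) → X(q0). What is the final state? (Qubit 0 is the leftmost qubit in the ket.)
1/√2|000⟩ + 1/√2|010⟩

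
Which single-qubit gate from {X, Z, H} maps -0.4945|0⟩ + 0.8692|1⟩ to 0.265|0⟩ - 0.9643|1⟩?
H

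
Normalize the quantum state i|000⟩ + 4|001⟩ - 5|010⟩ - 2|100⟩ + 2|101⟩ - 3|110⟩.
0.1302i|000⟩ + 0.5208|001⟩ - 0.6509|010⟩ - 0.2604|100⟩ + 0.2604|101⟩ - 0.3906|110⟩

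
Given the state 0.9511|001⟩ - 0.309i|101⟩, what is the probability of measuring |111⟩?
0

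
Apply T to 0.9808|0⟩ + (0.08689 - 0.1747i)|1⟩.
0.9808|0⟩ + (0.185 - 0.06209i)|1⟩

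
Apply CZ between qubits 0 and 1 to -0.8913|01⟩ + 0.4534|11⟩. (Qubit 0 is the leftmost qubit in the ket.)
-0.8913|01⟩ - 0.4534|11⟩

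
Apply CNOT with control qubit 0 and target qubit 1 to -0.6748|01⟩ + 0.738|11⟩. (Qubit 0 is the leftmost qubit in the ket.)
-0.6748|01⟩ + 0.738|10⟩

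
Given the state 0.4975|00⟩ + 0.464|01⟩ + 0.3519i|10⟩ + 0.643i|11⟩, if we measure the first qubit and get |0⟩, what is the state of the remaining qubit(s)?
0.7313|0⟩ + 0.6821|1⟩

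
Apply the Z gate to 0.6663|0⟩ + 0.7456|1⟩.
0.6663|0⟩ - 0.7456|1⟩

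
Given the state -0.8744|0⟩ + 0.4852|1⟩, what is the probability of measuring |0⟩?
0.7646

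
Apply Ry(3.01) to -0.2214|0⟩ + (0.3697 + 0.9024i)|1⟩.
(-0.3835 - 0.9004i)|0⟩ + (-0.1966 + 0.05933i)|1⟩

Ry(3.01) = [[cos(θ/2), −sin(θ/2)], [sin(θ/2), cos(θ/2)]]; θ = 3.01, cos(θ/2) ≈ 0.0657489, sin(θ/2) ≈ 0.997836.
With a = amp(|0⟩) = -0.2214 and b = amp(|1⟩) = (0.3697 + 0.9024i):
new amp(|0⟩) = (0.0657489)·a + (-0.997836)·b = (-0.3835 - 0.9004i)
new amp(|1⟩) = (0.997836)·a + (0.0657489)·b = (-0.1966 + 0.05933i)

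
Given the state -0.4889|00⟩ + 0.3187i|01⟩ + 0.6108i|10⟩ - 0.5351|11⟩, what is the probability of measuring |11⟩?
0.2863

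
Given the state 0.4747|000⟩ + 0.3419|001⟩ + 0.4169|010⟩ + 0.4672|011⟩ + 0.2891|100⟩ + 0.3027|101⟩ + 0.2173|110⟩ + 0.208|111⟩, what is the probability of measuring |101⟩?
0.09163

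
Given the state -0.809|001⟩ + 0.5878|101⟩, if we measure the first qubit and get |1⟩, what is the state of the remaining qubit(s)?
|01⟩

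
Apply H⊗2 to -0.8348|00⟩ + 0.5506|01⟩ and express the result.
-0.1421|00⟩ - 0.6927|01⟩ - 0.1421|10⟩ - 0.6927|11⟩

H⊗2 gives amp(|y⟩) = (1/2) Σ_x (−1)^(x·y) amp(|x⟩), where x·y is the number of positions in which both x and y have a 1.
|00⟩: (-0.8348 + 0.5506)/2 = -0.1421
|01⟩: (-0.8348 - 0.5506)/2 = -0.6927
|10⟩: (-0.8348 + 0.5506)/2 = -0.1421
|11⟩: (-0.8348 - 0.5506)/2 = -0.6927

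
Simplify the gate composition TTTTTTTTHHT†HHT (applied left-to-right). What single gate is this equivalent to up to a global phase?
I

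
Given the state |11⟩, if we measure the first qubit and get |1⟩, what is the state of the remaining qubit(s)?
|1⟩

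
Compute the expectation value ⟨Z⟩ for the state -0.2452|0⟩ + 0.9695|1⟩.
-0.8798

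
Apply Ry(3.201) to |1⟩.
-0.9996|0⟩ - 0.0297|1⟩

Ry(3.201) = [[cos(θ/2), −sin(θ/2)], [sin(θ/2), cos(θ/2)]]; θ = 3.201, cos(θ/2) ≈ -0.0296993, sin(θ/2) ≈ 0.999559.
With a = amp(|0⟩) = 0 and b = amp(|1⟩) = 1:
new amp(|0⟩) = (-0.0296993)·a + (-0.999559)·b = -0.9996
new amp(|1⟩) = (0.999559)·a + (-0.0296993)·b = -0.0297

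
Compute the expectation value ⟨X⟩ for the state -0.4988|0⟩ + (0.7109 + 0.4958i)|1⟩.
-0.7092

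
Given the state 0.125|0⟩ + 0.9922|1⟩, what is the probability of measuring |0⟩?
0.01563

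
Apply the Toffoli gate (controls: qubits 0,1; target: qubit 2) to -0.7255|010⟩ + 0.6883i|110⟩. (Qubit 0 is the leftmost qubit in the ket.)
-0.7255|010⟩ + 0.6883i|111⟩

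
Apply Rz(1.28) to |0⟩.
(0.8021 - 0.5972i)|0⟩

Rz(1.28) = [[e^(−iθ/2), 0], [0, e^(iθ/2)]] with e^(±iθ/2) = cos(θ/2) ± i·sin(θ/2); θ = 1.28, cos(θ/2) ≈ 0.802096, sin(θ/2) ≈ 0.597195.
With a = amp(|0⟩) = 1 and b = amp(|1⟩) = 0:
new amp(|0⟩) = (0.802096 - 0.597195i)·a = (0.8021 - 0.5972i)
new amp(|1⟩) = (0.802096 + 0.597195i)·b = 0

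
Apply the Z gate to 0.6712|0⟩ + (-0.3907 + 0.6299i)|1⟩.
0.6712|0⟩ + (0.3907 - 0.6299i)|1⟩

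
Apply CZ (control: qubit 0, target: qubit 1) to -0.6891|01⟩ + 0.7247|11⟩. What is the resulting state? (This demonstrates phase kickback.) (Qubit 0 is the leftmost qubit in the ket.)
-0.6891|01⟩ - 0.7247|11⟩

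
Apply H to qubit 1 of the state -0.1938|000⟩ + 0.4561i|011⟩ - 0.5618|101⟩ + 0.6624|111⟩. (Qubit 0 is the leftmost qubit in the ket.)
-0.137|000⟩ + 0.3225i|001⟩ - 0.137|010⟩ - 0.3225i|011⟩ + 0.07113|101⟩ - 0.8656|111⟩

H on qubit 1 mixes each pair of kets that differ only in qubit 1: amplitudes (a, b) of (|…0…⟩, |…1…⟩) become ((a + b)/√2, (a − b)/√2). Kets absent from the input have amplitude 0.
(|000⟩, |010⟩): (a, b) = (-0.1938, 0) → (-0.137, -0.137)
(|001⟩, |011⟩): (a, b) = (0, 0.4561i) → (0.3225i, -0.3225i)
(|101⟩, |111⟩): (a, b) = (-0.5618, 0.6624) → (0.07113, -0.8656)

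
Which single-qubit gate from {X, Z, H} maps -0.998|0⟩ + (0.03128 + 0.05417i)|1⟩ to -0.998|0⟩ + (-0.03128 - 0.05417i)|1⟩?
Z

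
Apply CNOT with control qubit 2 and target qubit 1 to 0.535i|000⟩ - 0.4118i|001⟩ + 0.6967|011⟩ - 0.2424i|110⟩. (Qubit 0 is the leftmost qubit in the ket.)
0.535i|000⟩ + 0.6967|001⟩ - 0.4118i|011⟩ - 0.2424i|110⟩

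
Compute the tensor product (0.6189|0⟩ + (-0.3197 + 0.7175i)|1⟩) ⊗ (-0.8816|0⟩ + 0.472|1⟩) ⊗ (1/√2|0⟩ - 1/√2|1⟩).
-0.3858|000⟩ + 0.3858|001⟩ + 0.2066|010⟩ - 0.2066|011⟩ + (0.1993 - 0.4473i)|100⟩ + (-0.1993 + 0.4473i)|101⟩ + (-0.1067 + 0.2395i)|110⟩ + (0.1067 - 0.2395i)|111⟩

amp(|b₁b₂…⟩) = product of the factor amplitudes for bits b₁, b₂, …; only kets whose every factor amplitude is nonzero survive.
|000⟩: (0.6189)(-0.8816)(1/√2) = -0.3858
|001⟩: (0.6189)(-0.8816)(-1/√2) = 0.3858
|010⟩: (0.6189)(0.472)(1/√2) = 0.2066
|011⟩: (0.6189)(0.472)(-1/√2) = -0.2066
|100⟩: (-0.3197 + 0.7175i)(-0.8816)(1/√2) = (0.1993 - 0.4473i)
|101⟩: (-0.3197 + 0.7175i)(-0.8816)(-1/√2) = (-0.1993 + 0.4473i)
|110⟩: (-0.3197 + 0.7175i)(0.472)(1/√2) = (-0.1067 + 0.2395i)
|111⟩: (-0.3197 + 0.7175i)(0.472)(-1/√2) = (0.1067 - 0.2395i)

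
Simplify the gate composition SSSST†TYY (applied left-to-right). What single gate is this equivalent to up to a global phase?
I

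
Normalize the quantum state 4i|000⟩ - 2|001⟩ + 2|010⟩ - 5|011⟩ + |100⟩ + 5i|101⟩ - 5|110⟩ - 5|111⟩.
0.3578i|000⟩ - 0.1789|001⟩ + 0.1789|010⟩ - 1/√5|011⟩ + 0.08944|100⟩ + (1/√5)i|101⟩ - 1/√5|110⟩ - 1/√5|111⟩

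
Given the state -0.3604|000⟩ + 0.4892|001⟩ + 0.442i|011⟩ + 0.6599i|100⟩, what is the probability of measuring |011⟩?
0.1954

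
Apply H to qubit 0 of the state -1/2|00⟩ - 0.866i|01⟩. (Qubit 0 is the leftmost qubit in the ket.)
-1/√8|00⟩ - 0.6124i|01⟩ - 1/√8|10⟩ - 0.6124i|11⟩

H on qubit 0 mixes each pair of kets that differ only in qubit 0: amplitudes (a, b) of (|…0…⟩, |…1…⟩) become ((a + b)/√2, (a − b)/√2). Kets absent from the input have amplitude 0.
(|00⟩, |10⟩): (a, b) = (-1/2, 0) → (-1/√8, -1/√8)
(|01⟩, |11⟩): (a, b) = (-0.866i, 0) → (-0.6124i, -0.6124i)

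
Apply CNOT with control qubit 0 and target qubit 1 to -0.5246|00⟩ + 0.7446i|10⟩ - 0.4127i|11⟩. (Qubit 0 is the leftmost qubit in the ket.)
-0.5246|00⟩ - 0.4127i|10⟩ + 0.7446i|11⟩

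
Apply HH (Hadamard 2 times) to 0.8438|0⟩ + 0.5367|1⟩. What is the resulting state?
0.8438|0⟩ + 0.5367|1⟩

H² = I, so an even number of Hadamards cancels: H^2 = I and the state is unchanged.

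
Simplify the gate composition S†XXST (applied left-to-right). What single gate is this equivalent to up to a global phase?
T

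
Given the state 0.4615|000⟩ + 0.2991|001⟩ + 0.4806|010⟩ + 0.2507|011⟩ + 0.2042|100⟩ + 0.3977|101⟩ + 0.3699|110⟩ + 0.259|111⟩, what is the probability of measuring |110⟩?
0.1368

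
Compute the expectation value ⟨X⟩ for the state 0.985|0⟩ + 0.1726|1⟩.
0.34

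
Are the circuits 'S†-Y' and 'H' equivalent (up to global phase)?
No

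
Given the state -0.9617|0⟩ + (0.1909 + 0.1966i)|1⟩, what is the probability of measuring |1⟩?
0.07509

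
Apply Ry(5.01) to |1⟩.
-0.5945|0⟩ - 0.8041|1⟩

Ry(5.01) = [[cos(θ/2), −sin(θ/2)], [sin(θ/2), cos(θ/2)]]; θ = 5.01, cos(θ/2) ≈ -0.804126, sin(θ/2) ≈ 0.594459.
With a = amp(|0⟩) = 0 and b = amp(|1⟩) = 1:
new amp(|0⟩) = (-0.804126)·a + (-0.594459)·b = -0.5945
new amp(|1⟩) = (0.594459)·a + (-0.804126)·b = -0.8041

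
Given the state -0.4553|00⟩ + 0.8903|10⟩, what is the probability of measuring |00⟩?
0.2073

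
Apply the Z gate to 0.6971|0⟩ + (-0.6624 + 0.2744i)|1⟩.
0.6971|0⟩ + (0.6624 - 0.2744i)|1⟩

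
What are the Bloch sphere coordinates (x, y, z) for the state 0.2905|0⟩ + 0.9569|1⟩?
(0.556, 0, -0.8313)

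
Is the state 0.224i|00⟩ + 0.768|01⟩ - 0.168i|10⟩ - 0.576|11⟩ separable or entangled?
Separable

Writing the state as a|00⟩ + b|01⟩ + c|10⟩ + d|11⟩, it is a product state iff ad − bc = 0.
Here (a, b, c, d) = (0.224i, 0.768, -0.168i, -0.576): ad − bc = (0.224i)(-0.576) − (0.768)(-0.168i) = 0, so the state is separable.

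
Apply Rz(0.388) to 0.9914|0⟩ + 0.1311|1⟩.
(0.9728 - 0.1911i)|0⟩ + (0.1286 + 0.02527i)|1⟩

Rz(0.388) = [[e^(−iθ/2), 0], [0, e^(iθ/2)]] with e^(±iθ/2) = cos(θ/2) ± i·sin(θ/2); θ = 0.388, cos(θ/2) ≈ 0.981241, sin(θ/2) ≈ 0.192785.
With a = amp(|0⟩) = 0.9914 and b = amp(|1⟩) = 0.1311:
new amp(|0⟩) = (0.981241 - 0.192785i)·a = (0.9728 - 0.1911i)
new amp(|1⟩) = (0.981241 + 0.192785i)·b = (0.1286 + 0.02527i)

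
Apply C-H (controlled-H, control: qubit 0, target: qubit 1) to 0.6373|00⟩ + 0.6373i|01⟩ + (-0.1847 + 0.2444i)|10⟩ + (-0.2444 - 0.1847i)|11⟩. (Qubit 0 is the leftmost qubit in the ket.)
0.6373|00⟩ + 0.6373i|01⟩ + (-0.3034 + 0.04221i)|10⟩ + (0.04221 + 0.3034i)|11⟩

C-H leaves the control-|0⟩ kets |00⟩, |01⟩ unchanged and applies H to qubit 1 on the control-|1⟩ pair (|10⟩, |11⟩).
H = [[1/√2, 1/√2], [1/√2, -1/√2]].
With a = amp(|10⟩) = (-0.1847 + 0.2444i) and b = amp(|11⟩) = (-0.2444 - 0.1847i):
new amp(|10⟩) = (1/√2)·a + (1/√2)·b = (-0.3034 + 0.04221i)
new amp(|11⟩) = (1/√2)·a + (-1/√2)·b = (0.04221 + 0.3034i)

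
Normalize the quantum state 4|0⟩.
|0⟩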